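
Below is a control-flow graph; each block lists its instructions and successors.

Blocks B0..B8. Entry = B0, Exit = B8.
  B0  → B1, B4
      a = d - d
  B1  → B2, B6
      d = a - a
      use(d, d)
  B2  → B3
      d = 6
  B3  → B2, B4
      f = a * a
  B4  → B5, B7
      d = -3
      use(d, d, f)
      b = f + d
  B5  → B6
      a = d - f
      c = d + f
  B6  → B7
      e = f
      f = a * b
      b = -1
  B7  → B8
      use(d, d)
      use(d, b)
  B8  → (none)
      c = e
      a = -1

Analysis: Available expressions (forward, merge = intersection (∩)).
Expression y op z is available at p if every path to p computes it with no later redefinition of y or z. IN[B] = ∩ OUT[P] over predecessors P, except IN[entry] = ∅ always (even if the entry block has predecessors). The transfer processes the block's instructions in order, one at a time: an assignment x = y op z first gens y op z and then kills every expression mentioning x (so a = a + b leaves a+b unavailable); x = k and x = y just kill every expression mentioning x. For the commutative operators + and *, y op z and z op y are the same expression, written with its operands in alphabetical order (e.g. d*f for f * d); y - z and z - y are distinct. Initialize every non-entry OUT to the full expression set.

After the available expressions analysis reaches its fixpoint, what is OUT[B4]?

Per-block solution:
  B0: | IN={} | OUT={d-d}
  B1: | IN={d-d} | OUT={a-a}
  B2: | IN={a-a} | OUT={a-a}
  B3: | IN={a-a} | OUT={a*a, a-a}
  B4: | IN={} | OUT={d+f}
  B5: | IN={d+f} | OUT={d+f, d-f}
  B6: | IN={} | OUT={}
  B7: | IN={} | OUT={}
  B8: | IN={} | OUT={}

Merge at B4: IN[B4] = OUT[B0] ∩ OUT[B3] = {}
Applying B4's transfer function to that IN value gives OUT[B4] (row B4 above).

Answer: {d+f}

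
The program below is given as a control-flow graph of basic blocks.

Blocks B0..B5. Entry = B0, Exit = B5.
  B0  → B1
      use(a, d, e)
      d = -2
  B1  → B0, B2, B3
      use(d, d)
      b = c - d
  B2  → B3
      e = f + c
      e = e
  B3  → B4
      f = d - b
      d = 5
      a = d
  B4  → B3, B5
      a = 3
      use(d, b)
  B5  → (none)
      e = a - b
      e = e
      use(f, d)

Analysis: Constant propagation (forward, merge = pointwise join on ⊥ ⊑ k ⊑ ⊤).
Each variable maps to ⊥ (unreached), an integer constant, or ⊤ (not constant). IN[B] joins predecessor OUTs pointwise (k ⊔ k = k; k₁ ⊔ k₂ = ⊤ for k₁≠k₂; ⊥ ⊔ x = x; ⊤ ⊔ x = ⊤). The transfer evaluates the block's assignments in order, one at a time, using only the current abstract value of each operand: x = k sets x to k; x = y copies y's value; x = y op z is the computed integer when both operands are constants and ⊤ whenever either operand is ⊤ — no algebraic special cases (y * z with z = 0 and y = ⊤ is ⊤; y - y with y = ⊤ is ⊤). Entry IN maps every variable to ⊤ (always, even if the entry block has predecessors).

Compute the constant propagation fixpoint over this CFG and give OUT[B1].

Converged values:
  B0:  IN=(all ⊤)  OUT={d:-2; rest ⊤}
  B1:  IN={d:-2; rest ⊤}  OUT={d:-2; rest ⊤}
  B2:  IN={d:-2; rest ⊤}  OUT={d:-2; rest ⊤}
  B3:  IN=(all ⊤)  OUT={a:5, d:5; rest ⊤}
  B4:  IN={a:5, d:5; rest ⊤}  OUT={a:3, d:5; rest ⊤}
  B5:  IN={a:3, d:5; rest ⊤}  OUT={a:3, d:5; rest ⊤}

Merge at B1: IN[B1] = OUT[B0] = {a: ⊤, b: ⊤, c: ⊤, d: -2, e: ⊤, f: ⊤}
Applying B1's transfer function to that IN value gives OUT[B1] (row B1 above).

Answer: {a: ⊤, b: ⊤, c: ⊤, d: -2, e: ⊤, f: ⊤}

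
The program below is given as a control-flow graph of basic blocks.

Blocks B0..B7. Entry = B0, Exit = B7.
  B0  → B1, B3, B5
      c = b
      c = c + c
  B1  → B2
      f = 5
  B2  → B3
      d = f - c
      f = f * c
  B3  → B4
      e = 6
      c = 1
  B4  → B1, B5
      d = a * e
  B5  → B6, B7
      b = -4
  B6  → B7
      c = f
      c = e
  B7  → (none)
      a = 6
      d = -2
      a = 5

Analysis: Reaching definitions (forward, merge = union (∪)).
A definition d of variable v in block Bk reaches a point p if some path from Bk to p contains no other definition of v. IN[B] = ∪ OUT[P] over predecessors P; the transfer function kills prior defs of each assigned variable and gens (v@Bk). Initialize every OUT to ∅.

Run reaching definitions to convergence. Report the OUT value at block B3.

Answer: {c@B3, d@B2, e@B3, f@B2}

Trace:
Converged values:
  B0:   IN={}   OUT={c@B0}
  B1:   IN={c@B0, c@B3, d@B4, e@B3, f@B2}   OUT={c@B0, c@B3, d@B4, e@B3, f@B1}
  B2:   IN={c@B0, c@B3, d@B4, e@B3, f@B1}   OUT={c@B0, c@B3, d@B2, e@B3, f@B2}
  B3:   IN={c@B0, c@B3, d@B2, e@B3, f@B2}   OUT={c@B3, d@B2, e@B3, f@B2}
  B4:   IN={c@B3, d@B2, e@B3, f@B2}   OUT={c@B3, d@B4, e@B3, f@B2}
  B5:   IN={c@B0, c@B3, d@B4, e@B3, f@B2}   OUT={b@B5, c@B0, c@B3, d@B4, e@B3, f@B2}
  B6:   IN={b@B5, c@B0, c@B3, d@B4, e@B3, f@B2}   OUT={b@B5, c@B6, d@B4, e@B3, f@B2}
  B7:   IN={b@B5, c@B0, c@B3, c@B6, d@B4, e@B3, f@B2}   OUT={a@B7, b@B5, c@B0, c@B3, c@B6, d@B7, e@B3, f@B2}

Merge at B3: IN[B3] = OUT[B0] ⊔ OUT[B2] = {c@B0, c@B3, d@B2, e@B3, f@B2}
Applying B3's transfer function to that IN value gives OUT[B3] (row B3 above).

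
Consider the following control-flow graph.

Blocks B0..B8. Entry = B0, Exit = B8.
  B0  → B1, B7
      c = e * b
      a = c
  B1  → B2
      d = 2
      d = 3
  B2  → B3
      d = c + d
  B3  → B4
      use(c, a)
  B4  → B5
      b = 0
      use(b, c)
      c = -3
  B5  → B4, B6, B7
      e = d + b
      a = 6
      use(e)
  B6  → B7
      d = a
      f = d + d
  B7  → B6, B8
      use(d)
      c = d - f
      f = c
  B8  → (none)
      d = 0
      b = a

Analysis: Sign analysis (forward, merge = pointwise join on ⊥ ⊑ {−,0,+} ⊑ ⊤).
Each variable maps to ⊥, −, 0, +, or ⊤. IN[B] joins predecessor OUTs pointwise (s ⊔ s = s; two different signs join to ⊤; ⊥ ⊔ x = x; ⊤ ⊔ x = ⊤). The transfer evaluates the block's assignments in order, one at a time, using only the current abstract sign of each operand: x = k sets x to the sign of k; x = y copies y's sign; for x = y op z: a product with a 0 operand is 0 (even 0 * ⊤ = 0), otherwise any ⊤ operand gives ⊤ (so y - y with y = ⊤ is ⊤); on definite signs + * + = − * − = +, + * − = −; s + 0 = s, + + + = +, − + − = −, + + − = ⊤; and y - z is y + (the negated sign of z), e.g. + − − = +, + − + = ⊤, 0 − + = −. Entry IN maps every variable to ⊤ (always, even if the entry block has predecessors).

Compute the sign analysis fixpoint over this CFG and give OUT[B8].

Answer: {a: ⊤, b: ⊤, c: ⊤, d: 0, e: ⊤, f: ⊤}

Working:
Fixpoint table:
  B0:   IN=(all ⊤)   OUT=(all ⊤)
  B1:   IN=(all ⊤)   OUT={d:+; rest ⊤}
  B2:   IN={d:+; rest ⊤}   OUT=(all ⊤)
  B3:   IN=(all ⊤)   OUT=(all ⊤)
  B4:   IN=(all ⊤)   OUT={b:0, c:-; rest ⊤}
  B5:   IN={b:0, c:-; rest ⊤}   OUT={a:+, b:0, c:-; rest ⊤}
  B6:   IN=(all ⊤)   OUT=(all ⊤)
  B7:   IN=(all ⊤)   OUT=(all ⊤)
  B8:   IN=(all ⊤)   OUT={d:0; rest ⊤}

Merge at B8: IN[B8] = OUT[B7] = {a: ⊤, b: ⊤, c: ⊤, d: ⊤, e: ⊤, f: ⊤}
Applying B8's transfer function to that IN value gives OUT[B8] (row B8 above).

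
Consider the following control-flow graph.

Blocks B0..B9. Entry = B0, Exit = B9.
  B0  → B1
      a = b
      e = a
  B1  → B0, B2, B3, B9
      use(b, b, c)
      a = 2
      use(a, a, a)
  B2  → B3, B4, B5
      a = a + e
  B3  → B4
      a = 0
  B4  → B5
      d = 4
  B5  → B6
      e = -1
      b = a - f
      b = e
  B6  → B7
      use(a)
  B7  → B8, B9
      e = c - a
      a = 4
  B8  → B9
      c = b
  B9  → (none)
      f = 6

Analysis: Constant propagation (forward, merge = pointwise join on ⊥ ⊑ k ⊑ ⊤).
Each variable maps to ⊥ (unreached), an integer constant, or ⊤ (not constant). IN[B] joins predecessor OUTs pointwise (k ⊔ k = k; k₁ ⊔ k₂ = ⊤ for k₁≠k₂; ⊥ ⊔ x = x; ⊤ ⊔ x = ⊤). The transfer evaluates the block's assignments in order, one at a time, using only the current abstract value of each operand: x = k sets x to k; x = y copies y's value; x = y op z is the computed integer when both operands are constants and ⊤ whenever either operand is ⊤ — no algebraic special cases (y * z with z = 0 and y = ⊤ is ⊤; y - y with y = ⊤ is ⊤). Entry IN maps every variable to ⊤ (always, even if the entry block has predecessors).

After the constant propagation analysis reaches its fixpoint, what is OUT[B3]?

Answer: {a: 0, b: ⊤, c: ⊤, d: ⊤, e: ⊤, f: ⊤}

Derivation:
Fixpoint table:
  B0: | IN=(all ⊤) | OUT=(all ⊤)
  B1: | IN=(all ⊤) | OUT={a:2; rest ⊤}
  B2: | IN={a:2; rest ⊤} | OUT=(all ⊤)
  B3: | IN=(all ⊤) | OUT={a:0; rest ⊤}
  B4: | IN=(all ⊤) | OUT={d:4; rest ⊤}
  B5: | IN=(all ⊤) | OUT={b:-1, e:-1; rest ⊤}
  B6: | IN={b:-1, e:-1; rest ⊤} | OUT={b:-1, e:-1; rest ⊤}
  B7: | IN={b:-1, e:-1; rest ⊤} | OUT={a:4, b:-1; rest ⊤}
  B8: | IN={a:4, b:-1; rest ⊤} | OUT={a:4, b:-1, c:-1; rest ⊤}
  B9: | IN=(all ⊤) | OUT={f:6; rest ⊤}

Merge at B3: IN[B3] = OUT[B1] ⊔ OUT[B2] = {a: ⊤, b: ⊤, c: ⊤, d: ⊤, e: ⊤, f: ⊤}
Applying B3's transfer function to that IN value gives OUT[B3] (row B3 above).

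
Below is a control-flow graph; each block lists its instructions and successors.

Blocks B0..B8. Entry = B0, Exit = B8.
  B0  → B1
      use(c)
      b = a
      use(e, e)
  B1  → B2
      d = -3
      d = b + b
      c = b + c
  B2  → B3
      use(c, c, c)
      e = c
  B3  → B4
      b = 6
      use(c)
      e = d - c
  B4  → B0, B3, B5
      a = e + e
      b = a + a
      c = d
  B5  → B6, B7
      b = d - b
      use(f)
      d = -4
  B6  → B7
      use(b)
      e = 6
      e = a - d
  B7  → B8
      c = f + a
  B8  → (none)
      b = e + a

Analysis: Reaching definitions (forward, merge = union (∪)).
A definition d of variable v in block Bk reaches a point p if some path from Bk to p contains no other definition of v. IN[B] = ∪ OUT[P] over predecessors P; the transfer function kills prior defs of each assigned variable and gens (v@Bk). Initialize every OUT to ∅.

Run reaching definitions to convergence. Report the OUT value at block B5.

Answer: {a@B4, b@B5, c@B4, d@B5, e@B3}

Derivation:
Per-block solution:
  B0:   IN={a@B4, b@B4, c@B4, d@B1, e@B3}   OUT={a@B4, b@B0, c@B4, d@B1, e@B3}
  B1:   IN={a@B4, b@B0, c@B4, d@B1, e@B3}   OUT={a@B4, b@B0, c@B1, d@B1, e@B3}
  B2:   IN={a@B4, b@B0, c@B1, d@B1, e@B3}   OUT={a@B4, b@B0, c@B1, d@B1, e@B2}
  B3:   IN={a@B4, b@B0, b@B4, c@B1, c@B4, d@B1, e@B2, e@B3}   OUT={a@B4, b@B3, c@B1, c@B4, d@B1, e@B3}
  B4:   IN={a@B4, b@B3, c@B1, c@B4, d@B1, e@B3}   OUT={a@B4, b@B4, c@B4, d@B1, e@B3}
  B5:   IN={a@B4, b@B4, c@B4, d@B1, e@B3}   OUT={a@B4, b@B5, c@B4, d@B5, e@B3}
  B6:   IN={a@B4, b@B5, c@B4, d@B5, e@B3}   OUT={a@B4, b@B5, c@B4, d@B5, e@B6}
  B7:   IN={a@B4, b@B5, c@B4, d@B5, e@B3, e@B6}   OUT={a@B4, b@B5, c@B7, d@B5, e@B3, e@B6}
  B8:   IN={a@B4, b@B5, c@B7, d@B5, e@B3, e@B6}   OUT={a@B4, b@B8, c@B7, d@B5, e@B3, e@B6}

Merge at B5: IN[B5] = OUT[B4] = {a@B4, b@B4, c@B4, d@B1, e@B3}
Applying B5's transfer function to that IN value gives OUT[B5] (row B5 above).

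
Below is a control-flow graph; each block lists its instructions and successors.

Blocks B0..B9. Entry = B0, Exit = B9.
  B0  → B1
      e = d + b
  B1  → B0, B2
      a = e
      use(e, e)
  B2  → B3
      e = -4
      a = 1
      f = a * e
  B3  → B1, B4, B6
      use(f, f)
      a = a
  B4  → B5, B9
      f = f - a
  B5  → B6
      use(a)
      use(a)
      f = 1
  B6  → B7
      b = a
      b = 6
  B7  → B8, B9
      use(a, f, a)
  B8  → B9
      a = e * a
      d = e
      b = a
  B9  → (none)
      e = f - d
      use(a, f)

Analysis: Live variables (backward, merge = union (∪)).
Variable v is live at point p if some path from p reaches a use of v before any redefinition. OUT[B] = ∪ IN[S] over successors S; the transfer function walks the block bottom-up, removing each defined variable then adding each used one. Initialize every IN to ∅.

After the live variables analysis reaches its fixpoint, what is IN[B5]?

Answer: {a, d, e}

Working:
Converged values:
  B0:   IN={b, d}   OUT={b, d, e}
  B1:   IN={b, d, e}   OUT={b, d}
  B2:   IN={b, d}   OUT={a, b, d, e, f}
  B3:   IN={a, b, d, e, f}   OUT={a, b, d, e, f}
  B4:   IN={a, d, e, f}   OUT={a, d, e, f}
  B5:   IN={a, d, e}   OUT={a, d, e, f}
  B6:   IN={a, d, e, f}   OUT={a, d, e, f}
  B7:   IN={a, d, e, f}   OUT={a, d, e, f}
  B8:   IN={a, e, f}   OUT={a, d, f}
  B9:   IN={a, d, f}   OUT={}

Merge at B5: OUT[B5] = IN[B6] = {a, d, e, f}
Applying B5's transfer function to that OUT value gives IN[B5] (row B5 above).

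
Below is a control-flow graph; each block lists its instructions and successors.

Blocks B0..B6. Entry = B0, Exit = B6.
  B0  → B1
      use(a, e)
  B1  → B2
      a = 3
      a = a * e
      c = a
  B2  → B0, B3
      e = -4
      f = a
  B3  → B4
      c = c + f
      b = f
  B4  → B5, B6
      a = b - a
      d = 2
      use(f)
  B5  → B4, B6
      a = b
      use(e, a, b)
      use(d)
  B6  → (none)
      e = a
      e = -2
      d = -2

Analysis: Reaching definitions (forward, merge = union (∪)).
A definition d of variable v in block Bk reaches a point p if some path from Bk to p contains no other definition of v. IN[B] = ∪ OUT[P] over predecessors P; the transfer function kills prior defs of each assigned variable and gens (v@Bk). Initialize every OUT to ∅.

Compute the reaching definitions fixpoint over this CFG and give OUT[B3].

Converged values:
  B0: | IN={a@B1, c@B1, e@B2, f@B2} | OUT={a@B1, c@B1, e@B2, f@B2}
  B1: | IN={a@B1, c@B1, e@B2, f@B2} | OUT={a@B1, c@B1, e@B2, f@B2}
  B2: | IN={a@B1, c@B1, e@B2, f@B2} | OUT={a@B1, c@B1, e@B2, f@B2}
  B3: | IN={a@B1, c@B1, e@B2, f@B2} | OUT={a@B1, b@B3, c@B3, e@B2, f@B2}
  B4: | IN={a@B1, a@B5, b@B3, c@B3, d@B4, e@B2, f@B2} | OUT={a@B4, b@B3, c@B3, d@B4, e@B2, f@B2}
  B5: | IN={a@B4, b@B3, c@B3, d@B4, e@B2, f@B2} | OUT={a@B5, b@B3, c@B3, d@B4, e@B2, f@B2}
  B6: | IN={a@B4, a@B5, b@B3, c@B3, d@B4, e@B2, f@B2} | OUT={a@B4, a@B5, b@B3, c@B3, d@B6, e@B6, f@B2}

Merge at B3: IN[B3] = OUT[B2] = {a@B1, c@B1, e@B2, f@B2}
Applying B3's transfer function to that IN value gives OUT[B3] (row B3 above).

Answer: {a@B1, b@B3, c@B3, e@B2, f@B2}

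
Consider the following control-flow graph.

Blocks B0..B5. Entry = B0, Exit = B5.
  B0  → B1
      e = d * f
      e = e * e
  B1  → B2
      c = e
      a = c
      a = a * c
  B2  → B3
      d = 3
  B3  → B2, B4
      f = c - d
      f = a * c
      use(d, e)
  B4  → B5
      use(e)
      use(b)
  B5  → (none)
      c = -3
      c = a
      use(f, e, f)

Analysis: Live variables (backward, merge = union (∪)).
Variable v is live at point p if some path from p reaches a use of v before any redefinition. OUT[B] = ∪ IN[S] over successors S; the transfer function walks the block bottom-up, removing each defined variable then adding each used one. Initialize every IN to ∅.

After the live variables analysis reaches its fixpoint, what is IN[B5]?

Per-block solution:
  B0: | IN={b, d, f} | OUT={b, e}
  B1: | IN={b, e} | OUT={a, b, c, e}
  B2: | IN={a, b, c, e} | OUT={a, b, c, d, e}
  B3: | IN={a, b, c, d, e} | OUT={a, b, c, e, f}
  B4: | IN={a, b, e, f} | OUT={a, e, f}
  B5: | IN={a, e, f} | OUT={}

B5 is the boundary node: OUT[B5] = {}
Applying B5's transfer function to that OUT value gives IN[B5] (row B5 above).

Answer: {a, e, f}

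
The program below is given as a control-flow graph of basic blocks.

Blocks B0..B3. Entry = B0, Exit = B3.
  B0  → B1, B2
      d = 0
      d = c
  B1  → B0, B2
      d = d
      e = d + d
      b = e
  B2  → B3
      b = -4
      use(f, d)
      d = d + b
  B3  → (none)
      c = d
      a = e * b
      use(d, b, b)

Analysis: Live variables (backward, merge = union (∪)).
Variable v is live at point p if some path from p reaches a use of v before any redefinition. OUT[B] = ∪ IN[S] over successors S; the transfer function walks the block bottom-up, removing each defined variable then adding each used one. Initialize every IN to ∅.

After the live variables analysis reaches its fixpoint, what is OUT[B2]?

Converged values:
  B0:   IN={c, e, f}   OUT={c, d, e, f}
  B1:   IN={c, d, f}   OUT={c, d, e, f}
  B2:   IN={d, e, f}   OUT={b, d, e}
  B3:   IN={b, d, e}   OUT={}

Merge at B2: OUT[B2] = IN[B3] = {b, d, e}

Answer: {b, d, e}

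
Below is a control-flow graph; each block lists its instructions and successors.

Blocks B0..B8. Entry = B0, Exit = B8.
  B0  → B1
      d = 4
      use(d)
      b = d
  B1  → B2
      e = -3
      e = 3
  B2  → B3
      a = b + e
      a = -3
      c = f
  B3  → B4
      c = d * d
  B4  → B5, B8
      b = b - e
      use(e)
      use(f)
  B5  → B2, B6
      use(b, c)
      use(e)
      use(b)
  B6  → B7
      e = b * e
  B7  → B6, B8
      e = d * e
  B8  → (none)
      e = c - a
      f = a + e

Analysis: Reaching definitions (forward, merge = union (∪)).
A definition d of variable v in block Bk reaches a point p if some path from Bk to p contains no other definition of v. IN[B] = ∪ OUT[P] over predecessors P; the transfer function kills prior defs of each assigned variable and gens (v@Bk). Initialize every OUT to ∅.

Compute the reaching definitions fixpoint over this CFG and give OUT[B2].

Answer: {a@B2, b@B0, b@B4, c@B2, d@B0, e@B1}

Trace:
Per-block solution:
  B0:   IN={}   OUT={b@B0, d@B0}
  B1:   IN={b@B0, d@B0}   OUT={b@B0, d@B0, e@B1}
  B2:   IN={a@B2, b@B0, b@B4, c@B3, d@B0, e@B1}   OUT={a@B2, b@B0, b@B4, c@B2, d@B0, e@B1}
  B3:   IN={a@B2, b@B0, b@B4, c@B2, d@B0, e@B1}   OUT={a@B2, b@B0, b@B4, c@B3, d@B0, e@B1}
  B4:   IN={a@B2, b@B0, b@B4, c@B3, d@B0, e@B1}   OUT={a@B2, b@B4, c@B3, d@B0, e@B1}
  B5:   IN={a@B2, b@B4, c@B3, d@B0, e@B1}   OUT={a@B2, b@B4, c@B3, d@B0, e@B1}
  B6:   IN={a@B2, b@B4, c@B3, d@B0, e@B1, e@B7}   OUT={a@B2, b@B4, c@B3, d@B0, e@B6}
  B7:   IN={a@B2, b@B4, c@B3, d@B0, e@B6}   OUT={a@B2, b@B4, c@B3, d@B0, e@B7}
  B8:   IN={a@B2, b@B4, c@B3, d@B0, e@B1, e@B7}   OUT={a@B2, b@B4, c@B3, d@B0, e@B8, f@B8}

Merge at B2: IN[B2] = OUT[B1] ⊔ OUT[B5] = {a@B2, b@B0, b@B4, c@B3, d@B0, e@B1}
Applying B2's transfer function to that IN value gives OUT[B2] (row B2 above).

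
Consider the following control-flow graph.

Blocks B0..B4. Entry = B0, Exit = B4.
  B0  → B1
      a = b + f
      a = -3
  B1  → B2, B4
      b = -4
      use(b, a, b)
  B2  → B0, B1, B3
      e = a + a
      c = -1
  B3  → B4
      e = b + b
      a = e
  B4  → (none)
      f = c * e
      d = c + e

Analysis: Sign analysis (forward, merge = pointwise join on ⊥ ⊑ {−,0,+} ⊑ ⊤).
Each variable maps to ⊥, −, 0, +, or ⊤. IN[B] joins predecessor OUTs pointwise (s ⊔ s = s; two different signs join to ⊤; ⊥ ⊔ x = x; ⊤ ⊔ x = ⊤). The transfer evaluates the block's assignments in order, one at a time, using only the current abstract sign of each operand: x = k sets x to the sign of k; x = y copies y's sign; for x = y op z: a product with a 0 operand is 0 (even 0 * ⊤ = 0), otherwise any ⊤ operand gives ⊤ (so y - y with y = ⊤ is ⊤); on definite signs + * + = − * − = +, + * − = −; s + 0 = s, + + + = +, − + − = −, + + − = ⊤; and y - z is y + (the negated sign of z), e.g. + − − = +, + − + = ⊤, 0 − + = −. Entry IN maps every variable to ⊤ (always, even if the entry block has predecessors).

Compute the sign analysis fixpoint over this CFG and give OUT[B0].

Answer: {a: -, b: ⊤, c: ⊤, d: ⊤, e: ⊤, f: ⊤}

Derivation:
Converged values:
  B0:  IN=(all ⊤)  OUT={a:-; rest ⊤}
  B1:  IN={a:-; rest ⊤}  OUT={a:-, b:-; rest ⊤}
  B2:  IN={a:-, b:-; rest ⊤}  OUT={a:-, b:-, c:-, e:-; rest ⊤}
  B3:  IN={a:-, b:-, c:-, e:-; rest ⊤}  OUT={a:-, b:-, c:-, e:-; rest ⊤}
  B4:  IN={a:-, b:-; rest ⊤}  OUT={a:-, b:-; rest ⊤}

Merge at B0 (entry node, so the boundary value (all ⊤) is joined with the incoming edge(s)): IN[B0] = (all ⊤) ⊔ OUT[B2] = {a: ⊤, b: ⊤, c: ⊤, d: ⊤, e: ⊤, f: ⊤}
Applying B0's transfer function to that IN value gives OUT[B0] (row B0 above).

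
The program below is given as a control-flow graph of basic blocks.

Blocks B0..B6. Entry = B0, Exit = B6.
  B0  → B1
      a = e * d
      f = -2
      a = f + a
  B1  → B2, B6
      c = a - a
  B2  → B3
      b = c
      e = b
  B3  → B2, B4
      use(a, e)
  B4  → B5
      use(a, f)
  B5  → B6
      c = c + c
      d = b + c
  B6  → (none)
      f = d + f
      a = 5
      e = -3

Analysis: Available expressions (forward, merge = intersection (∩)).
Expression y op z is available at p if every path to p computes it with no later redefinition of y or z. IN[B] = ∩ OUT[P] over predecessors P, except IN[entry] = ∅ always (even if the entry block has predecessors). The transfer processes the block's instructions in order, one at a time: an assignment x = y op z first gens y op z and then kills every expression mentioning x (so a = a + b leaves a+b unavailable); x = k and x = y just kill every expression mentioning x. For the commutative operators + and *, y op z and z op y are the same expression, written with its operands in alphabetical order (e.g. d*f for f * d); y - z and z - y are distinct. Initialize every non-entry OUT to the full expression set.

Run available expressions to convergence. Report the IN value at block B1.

Fixpoint table:
  B0:  IN={}  OUT={d*e}
  B1:  IN={d*e}  OUT={a-a, d*e}
  B2:  IN={a-a}  OUT={a-a}
  B3:  IN={a-a}  OUT={a-a}
  B4:  IN={a-a}  OUT={a-a}
  B5:  IN={a-a}  OUT={a-a, b+c}
  B6:  IN={a-a}  OUT={}

Merge at B1: IN[B1] = OUT[B0] = {d*e}

Answer: {d*e}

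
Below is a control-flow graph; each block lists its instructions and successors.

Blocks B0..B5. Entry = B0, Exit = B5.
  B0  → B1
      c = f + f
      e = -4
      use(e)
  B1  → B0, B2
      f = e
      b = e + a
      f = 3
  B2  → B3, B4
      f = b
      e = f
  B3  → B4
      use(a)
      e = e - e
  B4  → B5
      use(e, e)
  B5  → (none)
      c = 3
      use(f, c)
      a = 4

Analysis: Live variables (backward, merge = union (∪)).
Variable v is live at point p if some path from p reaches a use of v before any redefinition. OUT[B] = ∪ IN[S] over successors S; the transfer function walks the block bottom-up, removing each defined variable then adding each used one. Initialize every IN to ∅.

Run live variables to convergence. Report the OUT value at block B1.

Fixpoint table:
  B0: | IN={a, f} | OUT={a, e}
  B1: | IN={a, e} | OUT={a, b, f}
  B2: | IN={a, b} | OUT={a, e, f}
  B3: | IN={a, e, f} | OUT={e, f}
  B4: | IN={e, f} | OUT={f}
  B5: | IN={f} | OUT={}

Merge at B1: OUT[B1] = IN[B0] ⊔ IN[B2] = {a, b, f}

Answer: {a, b, f}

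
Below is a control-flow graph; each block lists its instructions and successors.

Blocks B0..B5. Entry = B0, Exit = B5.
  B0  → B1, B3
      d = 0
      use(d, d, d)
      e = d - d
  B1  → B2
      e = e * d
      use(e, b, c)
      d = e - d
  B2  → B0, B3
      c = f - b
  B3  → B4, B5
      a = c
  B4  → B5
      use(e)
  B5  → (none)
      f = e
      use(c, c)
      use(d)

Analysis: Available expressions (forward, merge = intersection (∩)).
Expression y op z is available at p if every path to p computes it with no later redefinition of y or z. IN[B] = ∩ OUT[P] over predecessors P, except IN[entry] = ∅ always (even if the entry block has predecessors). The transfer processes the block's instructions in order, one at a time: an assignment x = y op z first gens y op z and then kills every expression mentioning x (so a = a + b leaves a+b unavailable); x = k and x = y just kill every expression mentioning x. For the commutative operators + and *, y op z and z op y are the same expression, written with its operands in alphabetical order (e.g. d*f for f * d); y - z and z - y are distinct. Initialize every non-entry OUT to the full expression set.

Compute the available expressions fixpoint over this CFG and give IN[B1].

Fixpoint table:
  B0:   IN={}   OUT={d-d}
  B1:   IN={d-d}   OUT={}
  B2:   IN={}   OUT={f-b}
  B3:   IN={}   OUT={}
  B4:   IN={}   OUT={}
  B5:   IN={}   OUT={}

Merge at B1: IN[B1] = OUT[B0] = {d-d}

Answer: {d-d}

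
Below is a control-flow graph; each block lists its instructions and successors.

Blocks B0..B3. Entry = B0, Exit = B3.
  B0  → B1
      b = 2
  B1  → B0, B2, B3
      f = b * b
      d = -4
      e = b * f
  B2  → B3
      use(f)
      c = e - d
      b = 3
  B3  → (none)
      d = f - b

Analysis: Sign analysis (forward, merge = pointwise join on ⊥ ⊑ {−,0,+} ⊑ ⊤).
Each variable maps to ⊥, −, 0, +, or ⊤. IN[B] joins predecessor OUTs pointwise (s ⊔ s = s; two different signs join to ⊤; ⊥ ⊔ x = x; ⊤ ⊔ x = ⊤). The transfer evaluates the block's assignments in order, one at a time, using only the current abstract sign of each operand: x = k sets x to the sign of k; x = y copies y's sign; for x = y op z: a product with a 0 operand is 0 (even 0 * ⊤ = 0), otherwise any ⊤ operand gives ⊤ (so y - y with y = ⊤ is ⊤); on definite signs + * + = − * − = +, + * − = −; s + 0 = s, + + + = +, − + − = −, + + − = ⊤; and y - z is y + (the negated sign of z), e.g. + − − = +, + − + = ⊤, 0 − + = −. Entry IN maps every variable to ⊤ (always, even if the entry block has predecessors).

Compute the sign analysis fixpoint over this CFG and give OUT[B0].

Per-block solution:
  B0:   IN=(all ⊤)   OUT={b:+; rest ⊤}
  B1:   IN={b:+; rest ⊤}   OUT={b:+, d:-, e:+, f:+; rest ⊤}
  B2:   IN={b:+, d:-, e:+, f:+; rest ⊤}   OUT={b:+, c:+, d:-, e:+, f:+; rest ⊤}
  B3:   IN={b:+, d:-, e:+, f:+; rest ⊤}   OUT={b:+, e:+, f:+; rest ⊤}

Merge at B0 (entry node, so the boundary value (all ⊤) is joined with the incoming edge(s)): IN[B0] = (all ⊤) ⊔ OUT[B1] = {a: ⊤, b: ⊤, c: ⊤, d: ⊤, e: ⊤, f: ⊤}
Applying B0's transfer function to that IN value gives OUT[B0] (row B0 above).

Answer: {a: ⊤, b: +, c: ⊤, d: ⊤, e: ⊤, f: ⊤}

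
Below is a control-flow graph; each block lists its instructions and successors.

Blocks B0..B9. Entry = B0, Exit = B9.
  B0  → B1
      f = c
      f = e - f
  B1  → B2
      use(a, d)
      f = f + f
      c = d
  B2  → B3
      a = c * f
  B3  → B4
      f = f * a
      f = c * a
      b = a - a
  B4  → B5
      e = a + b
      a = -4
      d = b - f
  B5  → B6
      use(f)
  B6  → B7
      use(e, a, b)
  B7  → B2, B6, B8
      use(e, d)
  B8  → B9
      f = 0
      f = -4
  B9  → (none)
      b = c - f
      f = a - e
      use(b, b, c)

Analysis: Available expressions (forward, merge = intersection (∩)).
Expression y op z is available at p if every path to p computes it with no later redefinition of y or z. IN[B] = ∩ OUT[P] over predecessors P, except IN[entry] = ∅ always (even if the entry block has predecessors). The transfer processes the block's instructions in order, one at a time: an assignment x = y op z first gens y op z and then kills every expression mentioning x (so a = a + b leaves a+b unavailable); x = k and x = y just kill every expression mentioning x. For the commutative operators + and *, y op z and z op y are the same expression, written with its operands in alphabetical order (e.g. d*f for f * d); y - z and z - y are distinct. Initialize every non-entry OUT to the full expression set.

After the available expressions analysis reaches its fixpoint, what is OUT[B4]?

Fixpoint table:
  B0: | IN={} | OUT={}
  B1: | IN={} | OUT={}
  B2: | IN={} | OUT={c*f}
  B3: | IN={c*f} | OUT={a*c, a-a}
  B4: | IN={a*c, a-a} | OUT={b-f}
  B5: | IN={b-f} | OUT={b-f}
  B6: | IN={b-f} | OUT={b-f}
  B7: | IN={b-f} | OUT={b-f}
  B8: | IN={b-f} | OUT={}
  B9: | IN={} | OUT={a-e}

Merge at B4: IN[B4] = OUT[B3] = {a*c, a-a}
Applying B4's transfer function to that IN value gives OUT[B4] (row B4 above).

Answer: {b-f}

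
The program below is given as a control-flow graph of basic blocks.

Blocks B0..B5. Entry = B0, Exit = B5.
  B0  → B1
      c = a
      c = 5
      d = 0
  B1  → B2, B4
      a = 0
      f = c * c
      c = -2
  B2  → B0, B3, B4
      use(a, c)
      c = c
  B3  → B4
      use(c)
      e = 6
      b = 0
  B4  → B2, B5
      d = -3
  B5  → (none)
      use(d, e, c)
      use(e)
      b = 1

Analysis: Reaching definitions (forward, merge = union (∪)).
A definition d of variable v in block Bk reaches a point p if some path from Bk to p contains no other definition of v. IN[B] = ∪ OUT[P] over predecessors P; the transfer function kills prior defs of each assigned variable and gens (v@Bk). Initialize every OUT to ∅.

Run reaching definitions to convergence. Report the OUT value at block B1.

Converged values:
  B0:  IN={a@B1, b@B3, c@B2, d@B0, d@B4, e@B3, f@B1}  OUT={a@B1, b@B3, c@B0, d@B0, e@B3, f@B1}
  B1:  IN={a@B1, b@B3, c@B0, d@B0, e@B3, f@B1}  OUT={a@B1, b@B3, c@B1, d@B0, e@B3, f@B1}
  B2:  IN={a@B1, b@B3, c@B1, c@B2, d@B0, d@B4, e@B3, f@B1}  OUT={a@B1, b@B3, c@B2, d@B0, d@B4, e@B3, f@B1}
  B3:  IN={a@B1, b@B3, c@B2, d@B0, d@B4, e@B3, f@B1}  OUT={a@B1, b@B3, c@B2, d@B0, d@B4, e@B3, f@B1}
  B4:  IN={a@B1, b@B3, c@B1, c@B2, d@B0, d@B4, e@B3, f@B1}  OUT={a@B1, b@B3, c@B1, c@B2, d@B4, e@B3, f@B1}
  B5:  IN={a@B1, b@B3, c@B1, c@B2, d@B4, e@B3, f@B1}  OUT={a@B1, b@B5, c@B1, c@B2, d@B4, e@B3, f@B1}

Merge at B1: IN[B1] = OUT[B0] = {a@B1, b@B3, c@B0, d@B0, e@B3, f@B1}
Applying B1's transfer function to that IN value gives OUT[B1] (row B1 above).

Answer: {a@B1, b@B3, c@B1, d@B0, e@B3, f@B1}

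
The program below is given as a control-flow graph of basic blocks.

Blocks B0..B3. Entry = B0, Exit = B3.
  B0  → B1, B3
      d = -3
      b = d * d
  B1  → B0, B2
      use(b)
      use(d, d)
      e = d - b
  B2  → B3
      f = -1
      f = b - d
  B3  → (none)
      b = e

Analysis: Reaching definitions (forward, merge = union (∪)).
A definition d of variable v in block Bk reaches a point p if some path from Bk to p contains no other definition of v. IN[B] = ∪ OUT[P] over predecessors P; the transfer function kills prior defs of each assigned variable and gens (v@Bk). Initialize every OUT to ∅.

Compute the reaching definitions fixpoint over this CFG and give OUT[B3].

Converged values:
  B0:   IN={b@B0, d@B0, e@B1}   OUT={b@B0, d@B0, e@B1}
  B1:   IN={b@B0, d@B0, e@B1}   OUT={b@B0, d@B0, e@B1}
  B2:   IN={b@B0, d@B0, e@B1}   OUT={b@B0, d@B0, e@B1, f@B2}
  B3:   IN={b@B0, d@B0, e@B1, f@B2}   OUT={b@B3, d@B0, e@B1, f@B2}

Merge at B3: IN[B3] = OUT[B0] ⊔ OUT[B2] = {b@B0, d@B0, e@B1, f@B2}
Applying B3's transfer function to that IN value gives OUT[B3] (row B3 above).

Answer: {b@B3, d@B0, e@B1, f@B2}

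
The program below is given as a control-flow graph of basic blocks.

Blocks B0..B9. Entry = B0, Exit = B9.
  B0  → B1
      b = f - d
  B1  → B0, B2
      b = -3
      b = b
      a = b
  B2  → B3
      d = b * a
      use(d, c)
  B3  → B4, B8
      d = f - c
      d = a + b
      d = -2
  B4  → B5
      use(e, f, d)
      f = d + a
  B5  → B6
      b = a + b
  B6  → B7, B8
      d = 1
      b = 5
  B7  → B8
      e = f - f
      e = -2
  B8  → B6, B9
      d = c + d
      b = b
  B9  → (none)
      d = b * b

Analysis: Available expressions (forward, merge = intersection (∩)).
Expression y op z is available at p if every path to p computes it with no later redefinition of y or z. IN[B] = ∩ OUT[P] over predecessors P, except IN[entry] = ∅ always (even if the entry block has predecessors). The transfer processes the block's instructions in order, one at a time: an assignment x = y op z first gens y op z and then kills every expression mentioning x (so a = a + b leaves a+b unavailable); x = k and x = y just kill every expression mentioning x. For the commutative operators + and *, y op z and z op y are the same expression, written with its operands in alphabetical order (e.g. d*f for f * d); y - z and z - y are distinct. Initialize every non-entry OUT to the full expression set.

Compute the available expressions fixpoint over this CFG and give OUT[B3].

Answer: {a*b, a+b, f-c}

Trace:
Per-block solution:
  B0:   IN={}   OUT={f-d}
  B1:   IN={f-d}   OUT={f-d}
  B2:   IN={f-d}   OUT={a*b}
  B3:   IN={a*b}   OUT={a*b, a+b, f-c}
  B4:   IN={a*b, a+b, f-c}   OUT={a*b, a+b, a+d}
  B5:   IN={a*b, a+b, a+d}   OUT={a+d}
  B6:   IN={}   OUT={}
  B7:   IN={}   OUT={f-f}
  B8:   IN={}   OUT={}
  B9:   IN={}   OUT={b*b}

Merge at B3: IN[B3] = OUT[B2] = {a*b}
Applying B3's transfer function to that IN value gives OUT[B3] (row B3 above).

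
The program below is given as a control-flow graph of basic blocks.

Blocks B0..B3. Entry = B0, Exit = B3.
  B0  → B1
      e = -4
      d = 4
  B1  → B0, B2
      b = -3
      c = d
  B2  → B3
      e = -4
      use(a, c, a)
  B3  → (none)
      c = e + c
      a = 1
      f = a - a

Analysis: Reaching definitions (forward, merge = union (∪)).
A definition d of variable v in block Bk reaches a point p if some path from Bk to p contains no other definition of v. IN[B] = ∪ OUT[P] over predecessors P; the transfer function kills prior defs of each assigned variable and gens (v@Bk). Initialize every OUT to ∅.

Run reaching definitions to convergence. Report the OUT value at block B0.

Answer: {b@B1, c@B1, d@B0, e@B0}

Trace:
Fixpoint table:
  B0:  IN={b@B1, c@B1, d@B0, e@B0}  OUT={b@B1, c@B1, d@B0, e@B0}
  B1:  IN={b@B1, c@B1, d@B0, e@B0}  OUT={b@B1, c@B1, d@B0, e@B0}
  B2:  IN={b@B1, c@B1, d@B0, e@B0}  OUT={b@B1, c@B1, d@B0, e@B2}
  B3:  IN={b@B1, c@B1, d@B0, e@B2}  OUT={a@B3, b@B1, c@B3, d@B0, e@B2, f@B3}

Merge at B0 (entry node, so the boundary value {} is joined with the incoming edge(s)): IN[B0] = {} ⊔ OUT[B1] = {b@B1, c@B1, d@B0, e@B0}
Applying B0's transfer function to that IN value gives OUT[B0] (row B0 above).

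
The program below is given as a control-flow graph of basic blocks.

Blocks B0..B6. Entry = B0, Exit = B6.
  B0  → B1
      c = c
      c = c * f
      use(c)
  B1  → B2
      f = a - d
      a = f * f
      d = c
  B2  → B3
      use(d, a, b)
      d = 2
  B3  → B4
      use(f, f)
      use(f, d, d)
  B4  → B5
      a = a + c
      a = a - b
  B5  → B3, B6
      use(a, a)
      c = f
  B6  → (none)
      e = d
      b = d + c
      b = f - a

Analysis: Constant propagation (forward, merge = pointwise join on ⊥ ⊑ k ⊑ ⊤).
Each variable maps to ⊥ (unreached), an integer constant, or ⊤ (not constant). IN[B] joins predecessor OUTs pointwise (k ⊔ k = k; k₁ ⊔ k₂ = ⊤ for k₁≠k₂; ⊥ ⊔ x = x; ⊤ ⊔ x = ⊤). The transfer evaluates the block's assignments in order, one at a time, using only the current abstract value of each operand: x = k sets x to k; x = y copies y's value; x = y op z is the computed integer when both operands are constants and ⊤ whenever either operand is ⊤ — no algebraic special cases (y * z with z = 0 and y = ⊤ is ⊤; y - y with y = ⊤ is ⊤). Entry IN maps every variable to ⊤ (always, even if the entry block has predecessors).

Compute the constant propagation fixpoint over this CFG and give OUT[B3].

Per-block solution:
  B0:  IN=(all ⊤)  OUT=(all ⊤)
  B1:  IN=(all ⊤)  OUT=(all ⊤)
  B2:  IN=(all ⊤)  OUT={d:2; rest ⊤}
  B3:  IN={d:2; rest ⊤}  OUT={d:2; rest ⊤}
  B4:  IN={d:2; rest ⊤}  OUT={d:2; rest ⊤}
  B5:  IN={d:2; rest ⊤}  OUT={d:2; rest ⊤}
  B6:  IN={d:2; rest ⊤}  OUT={d:2, e:2; rest ⊤}

Merge at B3: IN[B3] = OUT[B2] ⊔ OUT[B5] = {a: ⊤, b: ⊤, c: ⊤, d: 2, e: ⊤, f: ⊤}
Applying B3's transfer function to that IN value gives OUT[B3] (row B3 above).

Answer: {a: ⊤, b: ⊤, c: ⊤, d: 2, e: ⊤, f: ⊤}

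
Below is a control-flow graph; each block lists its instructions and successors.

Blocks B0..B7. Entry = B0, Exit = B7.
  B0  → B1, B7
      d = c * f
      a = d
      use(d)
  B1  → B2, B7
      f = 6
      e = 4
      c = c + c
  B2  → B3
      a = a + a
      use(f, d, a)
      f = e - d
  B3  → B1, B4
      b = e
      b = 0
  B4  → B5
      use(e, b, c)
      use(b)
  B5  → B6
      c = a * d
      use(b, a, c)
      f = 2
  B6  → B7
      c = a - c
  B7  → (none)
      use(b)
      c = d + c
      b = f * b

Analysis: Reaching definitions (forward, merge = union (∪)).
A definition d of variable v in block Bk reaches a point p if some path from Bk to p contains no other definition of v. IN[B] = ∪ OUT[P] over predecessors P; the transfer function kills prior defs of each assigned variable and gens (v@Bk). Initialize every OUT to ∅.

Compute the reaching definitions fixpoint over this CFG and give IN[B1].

Per-block solution:
  B0:  IN={}  OUT={a@B0, d@B0}
  B1:  IN={a@B0, a@B2, b@B3, c@B1, d@B0, e@B1, f@B2}  OUT={a@B0, a@B2, b@B3, c@B1, d@B0, e@B1, f@B1}
  B2:  IN={a@B0, a@B2, b@B3, c@B1, d@B0, e@B1, f@B1}  OUT={a@B2, b@B3, c@B1, d@B0, e@B1, f@B2}
  B3:  IN={a@B2, b@B3, c@B1, d@B0, e@B1, f@B2}  OUT={a@B2, b@B3, c@B1, d@B0, e@B1, f@B2}
  B4:  IN={a@B2, b@B3, c@B1, d@B0, e@B1, f@B2}  OUT={a@B2, b@B3, c@B1, d@B0, e@B1, f@B2}
  B5:  IN={a@B2, b@B3, c@B1, d@B0, e@B1, f@B2}  OUT={a@B2, b@B3, c@B5, d@B0, e@B1, f@B5}
  B6:  IN={a@B2, b@B3, c@B5, d@B0, e@B1, f@B5}  OUT={a@B2, b@B3, c@B6, d@B0, e@B1, f@B5}
  B7:  IN={a@B0, a@B2, b@B3, c@B1, c@B6, d@B0, e@B1, f@B1, f@B5}  OUT={a@B0, a@B2, b@B7, c@B7, d@B0, e@B1, f@B1, f@B5}

Merge at B1: IN[B1] = OUT[B0] ⊔ OUT[B3] = {a@B0, a@B2, b@B3, c@B1, d@B0, e@B1, f@B2}

Answer: {a@B0, a@B2, b@B3, c@B1, d@B0, e@B1, f@B2}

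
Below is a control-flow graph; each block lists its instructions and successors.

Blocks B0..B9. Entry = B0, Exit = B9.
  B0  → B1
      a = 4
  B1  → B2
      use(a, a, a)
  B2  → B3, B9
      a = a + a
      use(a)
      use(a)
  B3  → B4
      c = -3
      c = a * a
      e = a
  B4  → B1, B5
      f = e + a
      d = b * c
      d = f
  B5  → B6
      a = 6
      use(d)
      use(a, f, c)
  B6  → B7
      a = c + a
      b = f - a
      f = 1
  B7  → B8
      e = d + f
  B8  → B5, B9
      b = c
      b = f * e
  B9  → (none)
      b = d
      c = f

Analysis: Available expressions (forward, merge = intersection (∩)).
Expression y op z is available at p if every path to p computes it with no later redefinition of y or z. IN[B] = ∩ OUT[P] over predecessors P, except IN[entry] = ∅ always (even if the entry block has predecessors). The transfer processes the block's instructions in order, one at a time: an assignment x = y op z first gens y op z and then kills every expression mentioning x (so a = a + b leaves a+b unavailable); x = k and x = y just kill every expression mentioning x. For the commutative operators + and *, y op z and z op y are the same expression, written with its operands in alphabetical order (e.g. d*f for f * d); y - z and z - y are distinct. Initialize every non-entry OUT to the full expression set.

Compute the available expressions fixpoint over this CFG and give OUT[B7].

Answer: {d+f}

Working:
Fixpoint table:
  B0:  IN={}  OUT={}
  B1:  IN={}  OUT={}
  B2:  IN={}  OUT={}
  B3:  IN={}  OUT={a*a}
  B4:  IN={a*a}  OUT={a*a, a+e, b*c}
  B5:  IN={}  OUT={}
  B6:  IN={}  OUT={}
  B7:  IN={}  OUT={d+f}
  B8:  IN={d+f}  OUT={d+f, e*f}
  B9:  IN={}  OUT={}

Merge at B7: IN[B7] = OUT[B6] = {}
Applying B7's transfer function to that IN value gives OUT[B7] (row B7 above).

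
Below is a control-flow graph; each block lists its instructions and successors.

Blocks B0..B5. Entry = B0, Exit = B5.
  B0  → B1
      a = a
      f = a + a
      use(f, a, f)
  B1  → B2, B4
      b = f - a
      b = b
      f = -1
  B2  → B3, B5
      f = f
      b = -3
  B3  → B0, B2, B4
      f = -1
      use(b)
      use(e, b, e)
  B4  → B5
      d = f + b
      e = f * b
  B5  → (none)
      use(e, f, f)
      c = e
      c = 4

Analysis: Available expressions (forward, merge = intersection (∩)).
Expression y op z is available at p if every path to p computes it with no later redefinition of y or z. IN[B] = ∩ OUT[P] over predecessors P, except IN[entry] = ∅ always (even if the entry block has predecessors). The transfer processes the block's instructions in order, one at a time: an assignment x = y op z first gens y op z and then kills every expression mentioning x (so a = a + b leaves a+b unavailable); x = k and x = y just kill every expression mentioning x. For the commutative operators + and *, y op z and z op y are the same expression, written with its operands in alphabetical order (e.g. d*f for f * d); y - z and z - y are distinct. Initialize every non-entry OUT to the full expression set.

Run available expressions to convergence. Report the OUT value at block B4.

Per-block solution:
  B0:  IN={}  OUT={a+a}
  B1:  IN={a+a}  OUT={a+a}
  B2:  IN={a+a}  OUT={a+a}
  B3:  IN={a+a}  OUT={a+a}
  B4:  IN={a+a}  OUT={a+a, b*f, b+f}
  B5:  IN={a+a}  OUT={a+a}

Merge at B4: IN[B4] = OUT[B1] ∩ OUT[B3] = {a+a}
Applying B4's transfer function to that IN value gives OUT[B4] (row B4 above).

Answer: {a+a, b*f, b+f}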